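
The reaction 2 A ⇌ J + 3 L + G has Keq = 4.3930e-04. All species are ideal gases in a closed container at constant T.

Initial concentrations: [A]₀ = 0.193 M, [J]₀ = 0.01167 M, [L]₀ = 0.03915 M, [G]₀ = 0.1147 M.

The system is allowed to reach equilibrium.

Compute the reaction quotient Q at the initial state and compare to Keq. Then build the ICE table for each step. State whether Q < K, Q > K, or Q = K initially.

Q₀ = 2.1563e-06 vs Keq = 4.3930e-04 ⇒ Q<K, forward
Step 1:
                  A         J         L         G
  init        0.193   0.01167   0.03915    0.1147
  Δ        -0.05235   0.02618   0.07853   0.02618
  eq         0.1406   0.03785    0.1177    0.1409
  solve Keq expr → x = 0.02618; check Q = 4.3930e-04

Q₀ = 2.1563e-06; Q < K (proceeds forward)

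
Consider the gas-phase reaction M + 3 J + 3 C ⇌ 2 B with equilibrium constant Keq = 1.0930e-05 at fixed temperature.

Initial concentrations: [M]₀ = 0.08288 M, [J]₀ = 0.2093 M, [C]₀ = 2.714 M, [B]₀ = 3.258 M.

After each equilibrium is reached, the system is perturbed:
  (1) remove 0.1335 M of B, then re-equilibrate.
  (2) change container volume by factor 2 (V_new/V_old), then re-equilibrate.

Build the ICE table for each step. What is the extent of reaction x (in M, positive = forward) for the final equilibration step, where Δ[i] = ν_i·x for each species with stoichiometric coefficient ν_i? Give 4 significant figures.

Q₀ = 698.7 vs Keq = 1.0930e-05 ⇒ Q>K, reverse
Step 1:
                   M          J          C          B
  Initial    0.08288     0.2093      2.714      3.258
  Change       1.333          4          4     -2.667
  Equil        1.416       4.21      6.714     0.5912
  solve Keq expr → x = -1.333; check Q = 1.0930e-05
Then remove 0.1335 M of B.
Step 2:
                   M          J          C          B
  Initial      1.416       4.21      6.714     0.4577
  Change    -0.04172    -0.1252    -0.1252    0.08345
  Equil        1.375      4.084      6.589     0.5411
  solve Keq expr → x = 0.04172; check Q = 1.0930e-05
Then change container volume by factor 2 (V_new/V_old).
Step 3:
                   M          J          C          B
  Initial     0.6873      2.042      3.295     0.2706
  Change     0.09952     0.2986     0.2986     -0.199
  Equil       0.7868      2.341      3.593    0.07153
  solve Keq expr → x = -0.09952; check Q = 1.0930e-05

x = -0.09952 M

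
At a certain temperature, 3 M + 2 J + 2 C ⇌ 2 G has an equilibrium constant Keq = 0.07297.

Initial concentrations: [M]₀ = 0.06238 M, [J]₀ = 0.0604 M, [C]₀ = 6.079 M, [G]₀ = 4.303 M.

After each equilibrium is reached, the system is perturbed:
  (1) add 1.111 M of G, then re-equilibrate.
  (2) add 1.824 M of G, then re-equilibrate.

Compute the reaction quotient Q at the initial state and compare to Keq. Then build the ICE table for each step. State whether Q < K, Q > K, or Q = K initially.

Q₀ = 5.6581e+05 vs Keq = 0.07297 ⇒ Q>K, reverse
Step 1:
                   M          J          C          G
  I          0.06238     0.0604      6.079      4.303
  C            1.406     0.9374     0.9374    -0.9374
  E            1.469     0.9978      7.016      3.366
  solve Keq expr → x = -0.4687; check Q = 0.07297
Then add 1.111 M of G.
Step 2:
                   M          J          C          G
  I            1.469     0.9978      7.016      4.477
  C            0.154     0.1027     0.1027    -0.1027
  E            1.623        1.1      7.119      4.374
  solve Keq expr → x = -0.05133; check Q = 0.07297
Then add 1.824 M of G.
Step 3:
                   M          J          C          G
  I            1.623        1.1      7.119      6.198
  C           0.2125     0.1417     0.1417    -0.1417
  E            1.835      1.242      7.261      6.056
  solve Keq expr → x = -0.07084; check Q = 0.07297

Q₀ = 5.6581e+05; Q > K (proceeds reverse)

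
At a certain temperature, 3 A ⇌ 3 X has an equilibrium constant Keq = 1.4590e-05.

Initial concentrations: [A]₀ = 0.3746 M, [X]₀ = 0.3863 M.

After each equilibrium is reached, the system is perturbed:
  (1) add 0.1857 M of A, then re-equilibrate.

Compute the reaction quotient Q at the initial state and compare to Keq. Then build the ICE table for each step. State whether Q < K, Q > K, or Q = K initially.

Q₀ = 1.097; Q > K (proceeds reverse)

Q₀ = 1.097 vs Keq = 1.4590e-05 ⇒ Q>K, reverse
Step 1:
                  A         X
  I          0.3746    0.3863
  C          0.3682   -0.3682
  E          0.7428   0.01815
  solve Keq expr → x = -0.1227; check Q = 1.4590e-05
Then add 0.1857 M of A.
Step 2:
                  A         X
  I          0.9285   0.01815
  C       -0.004429  0.004429
  E           0.924   0.02258
  solve Keq expr → x = 0.001476; check Q = 1.4590e-05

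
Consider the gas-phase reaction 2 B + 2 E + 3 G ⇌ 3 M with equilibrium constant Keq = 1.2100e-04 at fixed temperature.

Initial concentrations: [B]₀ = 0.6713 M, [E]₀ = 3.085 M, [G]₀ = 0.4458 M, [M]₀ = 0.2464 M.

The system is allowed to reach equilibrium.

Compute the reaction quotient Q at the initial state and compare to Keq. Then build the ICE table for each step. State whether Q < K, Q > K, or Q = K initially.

Q₀ = 0.03937; Q > K (proceeds reverse)

Q₀ = 0.03937 vs Keq = 1.2100e-04 ⇒ Q>K, reverse
Step 1:
                  B         E         G         M
  Initial    0.6713     3.085    0.4458    0.2464
  Change     0.1252    0.1252    0.1878   -0.1878
  Equil      0.7965      3.21    0.6336    0.0586
  solve Keq expr → x = -0.0626; check Q = 1.2100e-04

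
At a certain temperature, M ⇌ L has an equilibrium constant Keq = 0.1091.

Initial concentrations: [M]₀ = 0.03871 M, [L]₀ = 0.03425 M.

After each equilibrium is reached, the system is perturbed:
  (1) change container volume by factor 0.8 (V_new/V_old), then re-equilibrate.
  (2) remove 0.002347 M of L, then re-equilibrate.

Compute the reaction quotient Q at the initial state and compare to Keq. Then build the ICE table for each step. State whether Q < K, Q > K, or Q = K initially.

Q₀ = 0.8848 vs Keq = 0.1091 ⇒ Q>K, reverse
Step 1:
                   M          L
  init       0.03871    0.03425
  Δ          0.02707   -0.02707
  eq         0.06578   0.007177
  solve Keq expr → x = -0.02707; check Q = 0.1091
Then change container volume by factor 0.8 (V_new/V_old).
Step 2:
                   M          L
  init       0.08223   0.008971
  Δ                0          0
  eq         0.08223   0.008971
  solve Keq expr → x = 0; check Q = 0.1091
Then remove 0.002347 M of L.
Step 3:
                   M          L
  init       0.08223   0.006624
  Δ        -0.002116   0.002116
  eq         0.08011    0.00874
  solve Keq expr → x = 0.002116; check Q = 0.1091

Q₀ = 0.8848; Q > K (proceeds reverse)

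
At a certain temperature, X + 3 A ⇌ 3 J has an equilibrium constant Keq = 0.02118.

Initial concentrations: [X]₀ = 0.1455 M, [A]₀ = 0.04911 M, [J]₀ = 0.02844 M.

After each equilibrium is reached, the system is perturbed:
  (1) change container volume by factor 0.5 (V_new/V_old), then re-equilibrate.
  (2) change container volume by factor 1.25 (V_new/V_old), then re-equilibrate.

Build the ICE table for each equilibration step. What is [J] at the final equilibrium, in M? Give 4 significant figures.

[J]_eq = 0.01824 M

Q₀ = 1.335 vs Keq = 0.02118 ⇒ Q>K, reverse
Step 1:
                   X          A          J
  Initial     0.1455    0.04911    0.02844
  Change    0.006156    0.01847   -0.01847
  Equil       0.1517    0.06758   0.009971
  solve Keq expr → x = -0.006156; check Q = 0.02118
Then change container volume by factor 0.5 (V_new/V_old).
Step 2:
                   X          A          J
  Initial     0.3033     0.1352    0.01994
  Change   -0.001446  -0.004338   0.004338
  Equil       0.3019     0.1308    0.02428
  solve Keq expr → x = 0.001446; check Q = 0.02118
Then change container volume by factor 1.25 (V_new/V_old).
Step 3:
                   X          A          J
  Initial     0.2415     0.1047    0.01942
  Change  3.9310e-04   0.001179  -0.001179
  Equil       0.2419     0.1058    0.01824
  solve Keq expr → x = -3.9310e-04; check Q = 0.02118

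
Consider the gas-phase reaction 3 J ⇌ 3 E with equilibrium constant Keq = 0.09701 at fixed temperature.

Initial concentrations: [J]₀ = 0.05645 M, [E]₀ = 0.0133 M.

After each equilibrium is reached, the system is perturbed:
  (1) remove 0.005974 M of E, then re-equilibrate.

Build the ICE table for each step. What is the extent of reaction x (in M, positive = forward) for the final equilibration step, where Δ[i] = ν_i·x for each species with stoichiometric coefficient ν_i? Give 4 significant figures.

Q₀ = 0.01308 vs Keq = 0.09701 ⇒ Q<K, forward
Step 1:
                    J           E
  init        0.05645      0.0133
  Δ         -0.008659    0.008659
  eq          0.04779     0.02196
  solve Keq expr → x = 0.002886; check Q = 0.09701
Then remove 0.005974 M of E.
Step 2:
                    J           E
  init        0.04779     0.01599
  Δ         -0.004093    0.004093
  eq           0.0437     0.02008
  solve Keq expr → x = 0.001364; check Q = 0.09701

x = 0.001364 M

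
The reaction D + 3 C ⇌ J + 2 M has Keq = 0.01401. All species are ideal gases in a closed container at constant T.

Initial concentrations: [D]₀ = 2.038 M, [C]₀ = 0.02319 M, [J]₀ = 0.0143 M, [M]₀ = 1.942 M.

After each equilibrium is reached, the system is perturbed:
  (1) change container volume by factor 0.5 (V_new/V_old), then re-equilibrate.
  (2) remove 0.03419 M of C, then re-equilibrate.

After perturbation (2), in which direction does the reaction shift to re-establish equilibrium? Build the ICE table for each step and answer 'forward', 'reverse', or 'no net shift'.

Direction: reverse

Q₀ = 2122 vs Keq = 0.01401 ⇒ Q>K, reverse
Step 1:
                    D           C           J           M
  I             2.038     0.02319      0.0143       1.942
  C            0.0143     0.04289     -0.0143     -0.0286
  E             2.052     0.06608  2.2664e-06       1.913
  solve Keq expr → x = -0.0143; check Q = 0.01401
Then change container volume by factor 0.5 (V_new/V_old).
Step 2:
                    D           C           J           M
  I             4.105      0.1322  4.5328e-06       3.827
  C       -4.5300e-06 -1.3590e-05  4.5300e-06  9.0599e-06
  E             4.105      0.1322  9.0628e-06       3.827
  solve Keq expr → x = 4.5300e-06; check Q = 0.01401
Then remove 0.03419 M of C.
Step 3:
                    D           C           J           M
  I             4.105     0.09796  9.0628e-06       3.827
  C        5.3693e-06  1.6108e-05 -5.3693e-06 -1.0739e-05
  E             4.105     0.09798  3.6935e-06       3.827
  solve Keq expr → x = -5.3693e-06; check Q = 0.01401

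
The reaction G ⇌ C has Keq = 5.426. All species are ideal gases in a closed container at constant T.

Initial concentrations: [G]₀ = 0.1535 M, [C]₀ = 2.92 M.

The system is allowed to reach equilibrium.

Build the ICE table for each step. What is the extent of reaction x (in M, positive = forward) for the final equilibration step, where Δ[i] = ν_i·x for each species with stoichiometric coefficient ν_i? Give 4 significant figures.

x = -0.3248 M

Q₀ = 19.02 vs Keq = 5.426 ⇒ Q>K, reverse
Step 1:
                  G         C
  Initial    0.1535      2.92
  Change     0.3248   -0.3248
  Equil      0.4783     2.595
  solve Keq expr → x = -0.3248; check Q = 5.426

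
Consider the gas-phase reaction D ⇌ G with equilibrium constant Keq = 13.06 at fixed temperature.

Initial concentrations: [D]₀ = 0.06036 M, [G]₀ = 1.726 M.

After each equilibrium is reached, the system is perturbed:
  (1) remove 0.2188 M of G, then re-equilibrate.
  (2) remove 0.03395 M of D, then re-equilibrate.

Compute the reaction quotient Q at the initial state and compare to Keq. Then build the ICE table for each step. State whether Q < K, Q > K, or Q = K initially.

Q₀ = 28.6; Q > K (proceeds reverse)

Q₀ = 28.6 vs Keq = 13.06 ⇒ Q>K, reverse
Step 1:
                   D          G
  Initial    0.06036      1.726
  Change     0.06669   -0.06669
  Equil       0.1271      1.659
  solve Keq expr → x = -0.06669; check Q = 13.06
Then remove 0.2188 M of G.
Step 2:
                   D          G
  Initial     0.1271      1.441
  Change    -0.01556    0.01556
  Equil       0.1115      1.456
  solve Keq expr → x = 0.01556; check Q = 13.06
Then remove 0.03395 M of D.
Step 3:
                   D          G
  Initial    0.07754      1.456
  Change     0.03154   -0.03154
  Equil       0.1091      1.425
  solve Keq expr → x = -0.03154; check Q = 13.06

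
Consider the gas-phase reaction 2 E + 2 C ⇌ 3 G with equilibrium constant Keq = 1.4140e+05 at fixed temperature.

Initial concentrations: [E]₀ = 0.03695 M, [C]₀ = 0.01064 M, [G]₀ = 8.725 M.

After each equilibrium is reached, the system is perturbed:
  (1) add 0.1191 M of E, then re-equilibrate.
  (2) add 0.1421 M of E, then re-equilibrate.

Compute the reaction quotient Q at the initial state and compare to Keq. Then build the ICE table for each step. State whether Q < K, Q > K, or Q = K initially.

Q₀ = 4.2972e+09; Q > K (proceeds reverse)

Q₀ = 4.2972e+09 vs Keq = 1.4140e+05 ⇒ Q>K, reverse
Step 1:
                    E           C           G
  Initial     0.03695     0.01064       8.725
  Change       0.2305      0.2305     -0.3458
  Equil        0.2675      0.2412       8.379
  solve Keq expr → x = -0.1153; check Q = 1.4140e+05
Then add 0.1191 M of E.
Step 2:
                    E           C           G
  Initial      0.3866      0.2412       8.379
  Change     -0.04811    -0.04811     0.07217
  Equil        0.3385       0.193       8.451
  solve Keq expr → x = 0.02406; check Q = 1.4140e+05
Then add 0.1421 M of E.
Step 3:
                    E           C           G
  Initial      0.4806       0.193       8.451
  Change     -0.04228    -0.04228     0.06343
  Equil        0.4383      0.1508       8.515
  solve Keq expr → x = 0.02114; check Q = 1.4140e+05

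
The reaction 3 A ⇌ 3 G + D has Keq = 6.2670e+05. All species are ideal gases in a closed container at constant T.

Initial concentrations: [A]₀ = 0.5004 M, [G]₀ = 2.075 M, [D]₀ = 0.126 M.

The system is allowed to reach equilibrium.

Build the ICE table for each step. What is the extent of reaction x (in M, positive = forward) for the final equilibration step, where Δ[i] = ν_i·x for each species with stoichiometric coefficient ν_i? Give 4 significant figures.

Q₀ = 8.984 vs Keq = 6.2670e+05 ⇒ Q<K, forward
Step 1:
                   A          G          D
  Initial     0.5004      2.075      0.126
  Change     -0.4807     0.4807     0.1602
  Equil      0.01968      2.556     0.2862
  solve Keq expr → x = 0.1602; check Q = 6.2670e+05

x = 0.1602 M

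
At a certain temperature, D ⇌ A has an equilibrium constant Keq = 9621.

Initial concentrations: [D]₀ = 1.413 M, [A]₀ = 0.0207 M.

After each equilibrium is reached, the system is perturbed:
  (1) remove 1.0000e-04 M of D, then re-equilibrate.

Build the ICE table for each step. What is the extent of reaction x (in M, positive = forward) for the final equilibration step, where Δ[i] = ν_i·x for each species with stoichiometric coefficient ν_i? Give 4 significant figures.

x = -9.9990e-05 M

Q₀ = 0.01465 vs Keq = 9621 ⇒ Q<K, forward
Step 1:
                    D           A
  I             1.413      0.0207
  C            -1.413       1.413
  E        1.4900e-04       1.434
  solve Keq expr → x = 1.413; check Q = 9621
Then remove 1.0000e-04 M of D.
Step 2:
                    D           A
  I        4.9002e-05       1.434
  C        9.9990e-05 -9.9990e-05
  E        1.4899e-04       1.433
  solve Keq expr → x = -9.9990e-05; check Q = 9621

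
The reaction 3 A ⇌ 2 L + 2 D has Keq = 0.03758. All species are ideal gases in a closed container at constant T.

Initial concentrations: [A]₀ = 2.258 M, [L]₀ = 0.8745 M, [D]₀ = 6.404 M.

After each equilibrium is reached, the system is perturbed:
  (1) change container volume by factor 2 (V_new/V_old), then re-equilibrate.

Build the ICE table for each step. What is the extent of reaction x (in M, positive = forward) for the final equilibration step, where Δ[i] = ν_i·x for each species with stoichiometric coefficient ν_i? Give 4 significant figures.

x = 0.01671 M

Q₀ = 2.724 vs Keq = 0.03758 ⇒ Q>K, reverse
Step 1:
                  A         L         D
  init        2.258    0.8745     6.404
  Δ           1.012   -0.6745   -0.6745
  eq           3.27       0.2      5.73
  solve Keq expr → x = -0.3372; check Q = 0.03758
Then change container volume by factor 2 (V_new/V_old).
Step 2:
                  A         L         D
  init        1.635       0.1     2.865
  Δ        -0.05013   0.03342   0.03342
  eq          1.585    0.1334     2.898
  solve Keq expr → x = 0.01671; check Q = 0.03758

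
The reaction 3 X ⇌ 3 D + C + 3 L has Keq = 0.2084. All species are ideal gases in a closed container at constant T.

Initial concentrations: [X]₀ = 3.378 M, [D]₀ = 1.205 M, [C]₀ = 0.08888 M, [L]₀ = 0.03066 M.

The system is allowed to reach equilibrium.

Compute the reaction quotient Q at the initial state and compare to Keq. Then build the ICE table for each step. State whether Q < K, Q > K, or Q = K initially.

Q₀ = 1.1628e-07 vs Keq = 0.2084 ⇒ Q<K, forward
Step 1:
                    X           D           C           L
  I             3.378       1.205     0.08888     0.03066
  C           -0.9121      0.9121       0.304      0.9121
  E             2.466       2.117      0.3929      0.9428
  solve Keq expr → x = 0.304; check Q = 0.2084

Q₀ = 1.1628e-07; Q < K (proceeds forward)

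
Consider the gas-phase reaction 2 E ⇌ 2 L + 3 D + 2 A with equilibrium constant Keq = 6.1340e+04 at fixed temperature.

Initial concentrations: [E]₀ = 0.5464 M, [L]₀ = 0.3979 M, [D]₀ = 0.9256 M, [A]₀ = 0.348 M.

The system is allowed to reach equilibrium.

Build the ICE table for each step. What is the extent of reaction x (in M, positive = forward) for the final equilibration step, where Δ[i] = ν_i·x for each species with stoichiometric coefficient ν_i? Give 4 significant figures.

x = 0.2694 M

Q₀ = 0.05093 vs Keq = 6.1340e+04 ⇒ Q<K, forward
Step 1:
                  E         L         D         A
  I          0.5464    0.3979    0.9256     0.348
  C         -0.5387    0.5387    0.8081    0.5387
  E        0.007655    0.9366     1.734    0.8867
  solve Keq expr → x = 0.2694; check Q = 6.1340e+04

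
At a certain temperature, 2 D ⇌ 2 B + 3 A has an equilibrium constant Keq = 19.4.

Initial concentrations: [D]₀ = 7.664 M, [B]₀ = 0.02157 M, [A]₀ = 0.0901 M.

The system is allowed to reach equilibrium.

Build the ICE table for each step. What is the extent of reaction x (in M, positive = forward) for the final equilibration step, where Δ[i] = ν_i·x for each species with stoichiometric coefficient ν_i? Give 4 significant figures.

Q₀ = 5.7938e-09 vs Keq = 19.4 ⇒ Q<K, forward
Step 1:
                   D          B          A
  I            7.664    0.02157     0.0901
  C           -2.658      2.658      3.986
  E            5.006      2.679      4.076
  solve Keq expr → x = 1.329; check Q = 19.4

x = 1.329 M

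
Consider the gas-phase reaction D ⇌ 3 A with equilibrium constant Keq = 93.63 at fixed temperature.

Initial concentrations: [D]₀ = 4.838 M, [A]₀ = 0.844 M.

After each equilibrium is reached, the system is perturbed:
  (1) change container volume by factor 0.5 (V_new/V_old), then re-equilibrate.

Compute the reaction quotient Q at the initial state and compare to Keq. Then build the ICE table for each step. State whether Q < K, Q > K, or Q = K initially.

Q₀ = 0.1243 vs Keq = 93.63 ⇒ Q<K, forward
Step 1:
                   D          A
  init         4.838      0.844
  Δ           -1.889      5.668
  eq           2.949      6.512
  solve Keq expr → x = 1.889; check Q = 93.63
Then change container volume by factor 0.5 (V_new/V_old).
Step 2:
                   D          A
  init         5.898      13.02
  Δ            1.405     -4.214
  eq           7.302       8.81
  solve Keq expr → x = -1.405; check Q = 93.63

Q₀ = 0.1243; Q < K (proceeds forward)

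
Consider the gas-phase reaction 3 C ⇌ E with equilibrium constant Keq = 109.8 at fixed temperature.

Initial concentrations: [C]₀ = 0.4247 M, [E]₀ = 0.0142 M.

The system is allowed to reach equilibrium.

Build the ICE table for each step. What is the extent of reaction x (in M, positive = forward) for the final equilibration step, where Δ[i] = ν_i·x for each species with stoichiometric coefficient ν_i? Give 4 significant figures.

x = 0.1071 M

Q₀ = 0.1854 vs Keq = 109.8 ⇒ Q<K, forward
Step 1:
                   C          E
  init        0.4247     0.0142
  Δ          -0.3213     0.1071
  eq          0.1034     0.1213
  solve Keq expr → x = 0.1071; check Q = 109.8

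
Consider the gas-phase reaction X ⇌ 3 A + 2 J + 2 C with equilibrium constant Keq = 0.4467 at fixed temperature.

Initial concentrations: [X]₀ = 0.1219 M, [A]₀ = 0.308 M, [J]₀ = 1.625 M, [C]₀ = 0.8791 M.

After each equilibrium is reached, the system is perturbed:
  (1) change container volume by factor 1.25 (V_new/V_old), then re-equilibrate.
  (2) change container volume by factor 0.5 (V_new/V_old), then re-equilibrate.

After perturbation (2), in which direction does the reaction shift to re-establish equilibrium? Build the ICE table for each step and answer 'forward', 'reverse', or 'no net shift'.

Q₀ = 0.4891 vs Keq = 0.4467 ⇒ Q>K, reverse
Step 1:
                  X         A         J         C
  I          0.1219     0.308     1.625    0.8791
  C        0.002032 -0.006095 -0.004063 -0.004063
  E          0.1239    0.3019     1.621     0.875
  solve Keq expr → x = -0.002032; check Q = 0.4467
Then change container volume by factor 1.25 (V_new/V_old).
Step 2:
                  X         A         J         C
  I         0.09915    0.2415     1.297       0.7
  C        -0.02547    0.0764   0.05093   0.05093
  E         0.07368    0.3179     1.348     0.751
  solve Keq expr → x = 0.02547; check Q = 0.4467
Then change container volume by factor 0.5 (V_new/V_old).
Step 3:
                  X         A         J         C
  I          0.1474    0.6358     2.695     1.502
  C           0.132   -0.3961   -0.2641   -0.2641
  E          0.2794    0.2397     2.431     1.238
  solve Keq expr → x = -0.132; check Q = 0.4467

Direction: reverse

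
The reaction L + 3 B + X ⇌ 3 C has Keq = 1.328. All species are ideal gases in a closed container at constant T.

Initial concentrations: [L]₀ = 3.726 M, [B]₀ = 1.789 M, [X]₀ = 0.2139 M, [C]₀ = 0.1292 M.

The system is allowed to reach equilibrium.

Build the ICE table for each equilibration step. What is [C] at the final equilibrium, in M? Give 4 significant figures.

[C]_eq = 0.6714 M

Q₀ = 4.7261e-04 vs Keq = 1.328 ⇒ Q<K, forward
Step 1:
                   L          B          X          C
  Initial      3.726      1.789     0.2139     0.1292
  Change     -0.1807    -0.5422    -0.1807     0.5422
  Equil        3.545      1.247    0.03317     0.6714
  solve Keq expr → x = 0.1807; check Q = 1.328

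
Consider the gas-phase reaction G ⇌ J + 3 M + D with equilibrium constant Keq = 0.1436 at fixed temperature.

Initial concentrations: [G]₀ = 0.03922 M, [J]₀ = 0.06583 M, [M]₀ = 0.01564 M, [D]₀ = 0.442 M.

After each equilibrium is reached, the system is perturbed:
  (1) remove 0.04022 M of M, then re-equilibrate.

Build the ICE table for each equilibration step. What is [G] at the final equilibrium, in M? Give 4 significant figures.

Q₀ = 2.8382e-06 vs Keq = 0.1436 ⇒ Q<K, forward
Step 1:
                   G          J          M          D
  Initial    0.03922    0.06583    0.01564      0.442
  Change    -0.03844    0.03844     0.1153    0.03844
  Equil   7.8333e-04     0.1043      0.131     0.4804
  solve Keq expr → x = 0.03844; check Q = 0.1436
Then remove 0.04022 M of M.
Step 2:
                   G          J          M          D
  Initial 7.8333e-04     0.1043    0.09073     0.4804
  Change  -5.0781e-04 5.0781e-04   0.001523 5.0781e-04
  Equil   2.7551e-04     0.1048    0.09225     0.4809
  solve Keq expr → x = 5.0781e-04; check Q = 0.1436

[G]_eq = 2.7551e-04 M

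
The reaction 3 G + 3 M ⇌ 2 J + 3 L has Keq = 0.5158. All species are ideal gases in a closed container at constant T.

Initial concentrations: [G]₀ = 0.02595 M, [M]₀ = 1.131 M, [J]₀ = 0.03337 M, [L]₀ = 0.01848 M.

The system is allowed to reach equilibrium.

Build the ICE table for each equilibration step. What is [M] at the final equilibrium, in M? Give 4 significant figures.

[M]_eq = 1.111 M

Q₀ = 2.7798e-04 vs Keq = 0.5158 ⇒ Q<K, forward
Step 1:
                    G           M           J           L
  I           0.02595       1.131     0.03337     0.01848
  C          -0.02029    -0.02029     0.01353     0.02029
  E           0.00566       1.111      0.0469     0.03877
  solve Keq expr → x = 0.006763; check Q = 0.5158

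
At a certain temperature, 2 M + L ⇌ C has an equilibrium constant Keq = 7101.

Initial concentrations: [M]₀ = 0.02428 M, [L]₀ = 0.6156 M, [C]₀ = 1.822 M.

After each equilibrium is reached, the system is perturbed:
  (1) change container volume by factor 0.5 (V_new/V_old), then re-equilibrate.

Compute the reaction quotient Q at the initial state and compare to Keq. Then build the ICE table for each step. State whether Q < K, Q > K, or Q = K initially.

Q₀ = 5021; Q < K (proceeds forward)

Q₀ = 5021 vs Keq = 7101 ⇒ Q<K, forward
Step 1:
                  M         L         C
  init      0.02428    0.6156     1.822
  Δ       -0.003822 -0.001911  0.001911
  eq        0.02046    0.6137     1.824
  solve Keq expr → x = 0.001911; check Q = 7101
Then change container volume by factor 0.5 (V_new/V_old).
Step 2:
                  M         L         C
  init      0.04092     1.227     3.648
  Δ        -0.02034  -0.01017   0.01017
  eq        0.02057     1.217     3.658
  solve Keq expr → x = 0.01017; check Q = 7101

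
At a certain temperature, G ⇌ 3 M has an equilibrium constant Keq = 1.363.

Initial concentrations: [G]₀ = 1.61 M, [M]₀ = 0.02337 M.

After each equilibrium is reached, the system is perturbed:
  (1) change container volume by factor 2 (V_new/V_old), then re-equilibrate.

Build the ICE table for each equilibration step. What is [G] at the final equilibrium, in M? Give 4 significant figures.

[G]_eq = 0.513 M

Q₀ = 7.9278e-06 vs Keq = 1.363 ⇒ Q<K, forward
Step 1:
                   G          M
  Initial       1.61    0.02337
  Change     -0.3874      1.162
  Equil        1.223      1.186
  solve Keq expr → x = 0.3874; check Q = 1.363
Then change container volume by factor 2 (V_new/V_old).
Step 2:
                   G          M
  Initial     0.6113     0.5928
  Change    -0.09827     0.2948
  Equil        0.513     0.8876
  solve Keq expr → x = 0.09827; check Q = 1.363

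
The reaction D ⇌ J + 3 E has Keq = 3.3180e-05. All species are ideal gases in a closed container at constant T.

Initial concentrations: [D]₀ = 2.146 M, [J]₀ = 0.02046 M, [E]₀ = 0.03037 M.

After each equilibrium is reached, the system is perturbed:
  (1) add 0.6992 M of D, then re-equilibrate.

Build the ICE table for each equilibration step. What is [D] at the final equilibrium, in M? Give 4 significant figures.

Q₀ = 2.6706e-07 vs Keq = 3.3180e-05 ⇒ Q<K, forward
Step 1:
                    D           J           E
  I             2.146     0.02046     0.03037
  C          -0.02769     0.02769     0.08307
  E             2.118     0.04815      0.1134
  solve Keq expr → x = 0.02769; check Q = 3.3180e-05
Then add 0.6992 M of D.
Step 2:
                    D           J           E
  I             2.818     0.04815      0.1134
  C         -0.002943    0.002943    0.008829
  E             2.815     0.05109      0.1223
  solve Keq expr → x = 0.002943; check Q = 3.3180e-05

[D]_eq = 2.815 M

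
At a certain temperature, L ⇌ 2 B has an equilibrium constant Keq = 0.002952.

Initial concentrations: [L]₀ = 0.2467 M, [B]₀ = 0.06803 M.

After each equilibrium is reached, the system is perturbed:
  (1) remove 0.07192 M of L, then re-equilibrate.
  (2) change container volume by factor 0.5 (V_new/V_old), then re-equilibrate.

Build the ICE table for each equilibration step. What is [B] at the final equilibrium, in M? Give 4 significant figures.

[B]_eq = 0.03438 M

Q₀ = 0.01876 vs Keq = 0.002952 ⇒ Q>K, reverse
Step 1:
                   L          B
  Initial     0.2467    0.06803
  Change     0.01999   -0.03997
  Equil       0.2667    0.02806
  solve Keq expr → x = -0.01999; check Q = 0.002952
Then remove 0.07192 M of L.
Step 2:
                   L          B
  Initial     0.1948    0.02806
  Change    0.001979  -0.003958
  Equil       0.1967     0.0241
  solve Keq expr → x = -0.001979; check Q = 0.002952
Then change container volume by factor 0.5 (V_new/V_old).
Step 3:
                   L          B
  Initial     0.3935     0.0482
  Change     0.00691   -0.01382
  Equil       0.4004    0.03438
  solve Keq expr → x = -0.00691; check Q = 0.002952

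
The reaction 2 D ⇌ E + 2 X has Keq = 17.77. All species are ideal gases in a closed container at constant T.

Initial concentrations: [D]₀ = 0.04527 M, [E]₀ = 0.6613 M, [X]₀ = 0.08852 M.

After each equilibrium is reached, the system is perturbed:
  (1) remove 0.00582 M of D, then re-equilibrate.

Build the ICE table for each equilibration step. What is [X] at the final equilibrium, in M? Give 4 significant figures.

[X]_eq = 0.1072 M

Q₀ = 2.528 vs Keq = 17.77 ⇒ Q<K, forward
Step 1:
                  D         E         X
  I         0.04527    0.6613   0.08852
  C        -0.02347   0.01174   0.02347
  E          0.0218     0.673     0.112
  solve Keq expr → x = 0.01174; check Q = 17.77
Then remove 0.00582 M of D.
Step 2:
                  D         E         X
  I         0.01598     0.673     0.112
  C         0.00484  -0.00242  -0.00484
  E         0.02082    0.6706    0.1072
  solve Keq expr → x = -0.00242; check Q = 17.77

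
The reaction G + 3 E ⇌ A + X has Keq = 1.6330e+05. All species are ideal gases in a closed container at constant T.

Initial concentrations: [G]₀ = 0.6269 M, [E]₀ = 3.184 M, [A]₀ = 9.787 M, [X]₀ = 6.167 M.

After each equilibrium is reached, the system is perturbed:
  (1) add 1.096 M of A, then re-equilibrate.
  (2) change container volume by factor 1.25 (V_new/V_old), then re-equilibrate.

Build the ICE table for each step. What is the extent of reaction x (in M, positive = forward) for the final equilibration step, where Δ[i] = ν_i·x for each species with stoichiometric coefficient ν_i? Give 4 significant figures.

Q₀ = 2.983 vs Keq = 1.6330e+05 ⇒ Q<K, forward
Step 1:
                    G           E           A           X
  init         0.6269       3.184       9.787       6.167
  Δ           -0.6267       -1.88      0.6267      0.6267
  eq       1.9544e-04       1.304       10.41       6.794
  solve Keq expr → x = 0.6267; check Q = 1.6330e+05
Then add 1.096 M of A.
Step 2:
                    G           E           A           X
  init     1.9544e-04       1.304       11.51       6.794
  Δ        2.0537e-05  6.1612e-05 -2.0537e-05 -2.0537e-05
  eq       2.1597e-04       1.304       11.51       6.794
  solve Keq expr → x = -2.0537e-05; check Q = 1.6330e+05
Then change container volume by factor 1.25 (V_new/V_old).
Step 3:
                    G           E           A           X
  init     1.7278e-04       1.043       9.208       5.435
  Δ        9.6955e-05  2.9087e-04 -9.6955e-05 -9.6955e-05
  eq       2.6973e-04       1.043       9.208       5.435
  solve Keq expr → x = -9.6955e-05; check Q = 1.6330e+05

x = -9.6955e-05 M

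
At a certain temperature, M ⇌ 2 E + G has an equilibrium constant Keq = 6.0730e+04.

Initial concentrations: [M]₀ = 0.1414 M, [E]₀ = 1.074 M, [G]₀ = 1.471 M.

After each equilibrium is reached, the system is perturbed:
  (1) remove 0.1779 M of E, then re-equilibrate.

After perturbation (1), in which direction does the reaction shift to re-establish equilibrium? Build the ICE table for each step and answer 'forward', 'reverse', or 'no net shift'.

Direction: forward

Q₀ = 12 vs Keq = 6.0730e+04 ⇒ Q<K, forward
Step 1:
                  M         E         G
  Initial    0.1414     1.074     1.471
  Change    -0.1414    0.2827    0.1414
  Equil   4.8868e-05     1.357     1.612
  solve Keq expr → x = 0.1414; check Q = 6.0730e+04
Then remove 0.1779 M of E.
Step 2:
                  M         E         G
  Initial 4.8868e-05     1.179     1.612
  Change  -1.1974e-05 2.3948e-05 1.1974e-05
  Equil   3.6894e-05     1.179     1.612
  solve Keq expr → x = 1.1974e-05; check Q = 6.0730e+04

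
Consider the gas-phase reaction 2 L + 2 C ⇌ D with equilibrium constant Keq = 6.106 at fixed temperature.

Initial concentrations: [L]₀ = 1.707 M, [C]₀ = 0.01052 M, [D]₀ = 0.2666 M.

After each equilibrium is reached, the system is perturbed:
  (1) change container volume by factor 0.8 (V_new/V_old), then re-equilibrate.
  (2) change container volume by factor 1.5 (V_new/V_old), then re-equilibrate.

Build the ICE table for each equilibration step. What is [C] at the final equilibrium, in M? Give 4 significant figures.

Q₀ = 826.7 vs Keq = 6.106 ⇒ Q>K, reverse
Step 1:
                   L          C          D
  Initial      1.707    0.01052     0.2666
  Change     0.09466    0.09466   -0.04733
  Equil        1.802     0.1052     0.2193
  solve Keq expr → x = -0.04733; check Q = 6.106
Then change container volume by factor 0.8 (V_new/V_old).
Step 2:
                   L          C          D
  Initial      2.252     0.1315     0.2741
  Change    -0.03315   -0.03315    0.01657
  Equil        2.219    0.09833     0.2907
  solve Keq expr → x = 0.01657; check Q = 6.106
Then change container volume by factor 1.5 (V_new/V_old).
Step 3:
                   L          C          D
  Initial      1.479    0.06555     0.1938
  Change     0.04445    0.04445   -0.02223
  Equil        1.524       0.11     0.1715
  solve Keq expr → x = -0.02223; check Q = 6.106

[C]_eq = 0.11 M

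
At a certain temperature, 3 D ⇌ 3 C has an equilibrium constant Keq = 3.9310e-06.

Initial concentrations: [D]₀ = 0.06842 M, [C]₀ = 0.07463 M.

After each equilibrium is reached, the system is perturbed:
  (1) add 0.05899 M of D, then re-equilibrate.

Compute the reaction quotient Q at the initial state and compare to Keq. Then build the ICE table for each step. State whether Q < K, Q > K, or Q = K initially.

Q₀ = 1.298 vs Keq = 3.9310e-06 ⇒ Q>K, reverse
Step 1:
                   D          C
  I          0.06842    0.07463
  C          0.07241   -0.07241
  E           0.1408   0.002223
  solve Keq expr → x = -0.02414; check Q = 3.9310e-06
Then add 0.05899 M of D.
Step 2:
                   D          C
  I           0.1998   0.002223
  C       -9.1653e-04 9.1653e-04
  E           0.1989   0.003139
  solve Keq expr → x = 3.0551e-04; check Q = 3.9310e-06

Q₀ = 1.298; Q > K (proceeds reverse)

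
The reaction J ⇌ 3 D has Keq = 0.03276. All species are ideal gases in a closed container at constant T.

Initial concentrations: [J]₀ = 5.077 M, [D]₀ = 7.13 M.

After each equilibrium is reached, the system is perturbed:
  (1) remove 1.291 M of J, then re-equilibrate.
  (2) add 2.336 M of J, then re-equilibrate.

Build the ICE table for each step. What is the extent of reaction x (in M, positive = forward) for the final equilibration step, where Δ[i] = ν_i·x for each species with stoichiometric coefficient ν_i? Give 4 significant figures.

x = 0.02232 M

Q₀ = 71.39 vs Keq = 0.03276 ⇒ Q>K, reverse
Step 1:
                    J           D
  I             5.077        7.13
  C              2.17      -6.511
  E             7.247      0.6192
  solve Keq expr → x = -2.17; check Q = 0.03276
Then remove 1.291 M of J.
Step 2:
                    J           D
  I             5.956      0.6192
  C           0.01293    -0.03878
  E             5.969      0.5804
  solve Keq expr → x = -0.01293; check Q = 0.03276
Then add 2.336 M of J.
Step 3:
                    J           D
  I             8.305      0.5804
  C          -0.02232     0.06697
  E             8.283      0.6474
  solve Keq expr → x = 0.02232; check Q = 0.03276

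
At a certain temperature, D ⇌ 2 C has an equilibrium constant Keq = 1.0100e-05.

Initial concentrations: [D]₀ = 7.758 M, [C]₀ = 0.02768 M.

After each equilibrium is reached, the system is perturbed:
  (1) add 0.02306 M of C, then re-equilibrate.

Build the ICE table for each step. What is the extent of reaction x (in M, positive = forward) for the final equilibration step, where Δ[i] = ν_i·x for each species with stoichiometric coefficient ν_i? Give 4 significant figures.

Q₀ = 9.8760e-05 vs Keq = 1.0100e-05 ⇒ Q>K, reverse
Step 1:
                   D          C
  init         7.758    0.02768
  Δ         0.009411   -0.01882
  eq           7.767   0.008857
  solve Keq expr → x = -0.009411; check Q = 1.0100e-05
Then add 0.02306 M of C.
Step 2:
                   D          C
  init         7.767    0.03192
  Δ          0.01153   -0.02305
  eq           7.779   0.008864
  solve Keq expr → x = -0.01153; check Q = 1.0100e-05

x = -0.01153 M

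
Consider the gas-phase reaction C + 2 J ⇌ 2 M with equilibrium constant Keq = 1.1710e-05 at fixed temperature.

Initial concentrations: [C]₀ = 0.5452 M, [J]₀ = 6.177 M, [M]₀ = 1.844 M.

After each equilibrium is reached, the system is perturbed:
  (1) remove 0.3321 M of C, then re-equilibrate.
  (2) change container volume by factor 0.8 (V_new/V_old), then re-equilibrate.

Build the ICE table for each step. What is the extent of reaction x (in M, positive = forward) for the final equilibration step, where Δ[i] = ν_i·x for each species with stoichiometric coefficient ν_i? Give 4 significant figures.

x = 0.002112 M

Q₀ = 0.1635 vs Keq = 1.1710e-05 ⇒ Q>K, reverse
Step 1:
                   C          J          M
  init        0.5452      6.177      1.844
  Δ           0.9055      1.811     -1.811
  eq           1.451      7.988    0.03292
  solve Keq expr → x = -0.9055; check Q = 1.1710e-05
Then remove 0.3321 M of C.
Step 2:
                   C          J          M
  init         1.119      7.988    0.03292
  Δ         0.001986   0.003973  -0.003973
  eq           1.121      7.992    0.02895
  solve Keq expr → x = -0.001986; check Q = 1.1710e-05
Then change container volume by factor 0.8 (V_new/V_old).
Step 3:
                   C          J          M
  init         1.401       9.99    0.03619
  Δ        -0.002112  -0.004224   0.004224
  eq           1.399      9.986    0.04041
  solve Keq expr → x = 0.002112; check Q = 1.1710e-05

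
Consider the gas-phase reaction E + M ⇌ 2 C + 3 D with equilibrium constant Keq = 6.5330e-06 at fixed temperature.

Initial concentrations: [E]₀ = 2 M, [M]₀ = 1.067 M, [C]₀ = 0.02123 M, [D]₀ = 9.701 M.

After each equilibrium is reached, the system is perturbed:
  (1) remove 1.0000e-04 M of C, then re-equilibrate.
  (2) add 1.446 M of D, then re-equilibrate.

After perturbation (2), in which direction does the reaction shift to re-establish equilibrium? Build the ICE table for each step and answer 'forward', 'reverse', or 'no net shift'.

Direction: reverse

Q₀ = 0.1928 vs Keq = 6.5330e-06 ⇒ Q>K, reverse
Step 1:
                    E           M           C           D
  Initial           2       1.067     0.02123       9.701
  Change      0.01055     0.01055     -0.0211    -0.03166
  Equil         2.011       1.078  1.2512e-04       9.669
  solve Keq expr → x = -0.01055; check Q = 6.5330e-06
Then remove 1.0000e-04 M of C.
Step 2:
                    E           M           C           D
  Initial       2.011       1.078  2.5123e-05       9.669
  Change  -4.9996e-05 -4.9996e-05  9.9993e-05  1.4999e-04
  Equil         2.011       1.078  1.2512e-04       9.669
  solve Keq expr → x = 4.9996e-05; check Q = 6.5330e-06
Then add 1.446 M of D.
Step 3:
                    E           M           C           D
  Initial       2.011       1.078  1.2512e-04       11.12
  Change   1.1800e-05  1.1800e-05 -2.3601e-05 -3.5401e-05
  Equil         2.011       1.078  1.0152e-04       11.12
  solve Keq expr → x = -1.1800e-05; check Q = 6.5330e-06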